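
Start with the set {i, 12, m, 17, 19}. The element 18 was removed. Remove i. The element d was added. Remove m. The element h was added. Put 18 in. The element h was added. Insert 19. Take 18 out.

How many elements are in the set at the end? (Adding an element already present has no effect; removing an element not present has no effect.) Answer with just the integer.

Answer: 5

Derivation:
Tracking the set through each operation:
Start: {12, 17, 19, i, m}
Event 1 (remove 18): not present, no change. Set: {12, 17, 19, i, m}
Event 2 (remove i): removed. Set: {12, 17, 19, m}
Event 3 (add d): added. Set: {12, 17, 19, d, m}
Event 4 (remove m): removed. Set: {12, 17, 19, d}
Event 5 (add h): added. Set: {12, 17, 19, d, h}
Event 6 (add 18): added. Set: {12, 17, 18, 19, d, h}
Event 7 (add h): already present, no change. Set: {12, 17, 18, 19, d, h}
Event 8 (add 19): already present, no change. Set: {12, 17, 18, 19, d, h}
Event 9 (remove 18): removed. Set: {12, 17, 19, d, h}

Final set: {12, 17, 19, d, h} (size 5)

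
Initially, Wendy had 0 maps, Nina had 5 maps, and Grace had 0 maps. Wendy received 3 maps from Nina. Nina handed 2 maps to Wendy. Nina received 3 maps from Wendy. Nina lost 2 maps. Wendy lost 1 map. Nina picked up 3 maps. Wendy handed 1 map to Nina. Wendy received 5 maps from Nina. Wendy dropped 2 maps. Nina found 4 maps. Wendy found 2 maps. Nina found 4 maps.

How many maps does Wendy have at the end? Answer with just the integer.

Answer: 5

Derivation:
Tracking counts step by step:
Start: Wendy=0, Nina=5, Grace=0
Event 1 (Nina -> Wendy, 3): Nina: 5 -> 2, Wendy: 0 -> 3. State: Wendy=3, Nina=2, Grace=0
Event 2 (Nina -> Wendy, 2): Nina: 2 -> 0, Wendy: 3 -> 5. State: Wendy=5, Nina=0, Grace=0
Event 3 (Wendy -> Nina, 3): Wendy: 5 -> 2, Nina: 0 -> 3. State: Wendy=2, Nina=3, Grace=0
Event 4 (Nina -2): Nina: 3 -> 1. State: Wendy=2, Nina=1, Grace=0
Event 5 (Wendy -1): Wendy: 2 -> 1. State: Wendy=1, Nina=1, Grace=0
Event 6 (Nina +3): Nina: 1 -> 4. State: Wendy=1, Nina=4, Grace=0
Event 7 (Wendy -> Nina, 1): Wendy: 1 -> 0, Nina: 4 -> 5. State: Wendy=0, Nina=5, Grace=0
Event 8 (Nina -> Wendy, 5): Nina: 5 -> 0, Wendy: 0 -> 5. State: Wendy=5, Nina=0, Grace=0
Event 9 (Wendy -2): Wendy: 5 -> 3. State: Wendy=3, Nina=0, Grace=0
Event 10 (Nina +4): Nina: 0 -> 4. State: Wendy=3, Nina=4, Grace=0
Event 11 (Wendy +2): Wendy: 3 -> 5. State: Wendy=5, Nina=4, Grace=0
Event 12 (Nina +4): Nina: 4 -> 8. State: Wendy=5, Nina=8, Grace=0

Wendy's final count: 5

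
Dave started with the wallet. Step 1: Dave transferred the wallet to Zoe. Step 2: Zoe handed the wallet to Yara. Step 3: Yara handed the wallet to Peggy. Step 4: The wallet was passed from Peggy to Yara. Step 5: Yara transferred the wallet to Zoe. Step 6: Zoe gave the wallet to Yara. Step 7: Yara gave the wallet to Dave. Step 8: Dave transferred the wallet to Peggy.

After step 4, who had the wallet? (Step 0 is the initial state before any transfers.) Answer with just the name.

Tracking the wallet holder through step 4:
After step 0 (start): Dave
After step 1: Zoe
After step 2: Yara
After step 3: Peggy
After step 4: Yara

At step 4, the holder is Yara.

Answer: Yara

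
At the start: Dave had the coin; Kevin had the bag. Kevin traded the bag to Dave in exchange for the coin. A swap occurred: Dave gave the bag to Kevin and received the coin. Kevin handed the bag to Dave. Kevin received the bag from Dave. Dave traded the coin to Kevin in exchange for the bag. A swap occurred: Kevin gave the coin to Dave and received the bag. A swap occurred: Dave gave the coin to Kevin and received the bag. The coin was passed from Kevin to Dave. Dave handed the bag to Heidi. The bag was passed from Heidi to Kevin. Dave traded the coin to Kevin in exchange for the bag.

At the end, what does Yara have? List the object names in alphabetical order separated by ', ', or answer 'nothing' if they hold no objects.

Tracking all object holders:
Start: coin:Dave, bag:Kevin
Event 1 (swap bag<->coin: now bag:Dave, coin:Kevin). State: coin:Kevin, bag:Dave
Event 2 (swap bag<->coin: now bag:Kevin, coin:Dave). State: coin:Dave, bag:Kevin
Event 3 (give bag: Kevin -> Dave). State: coin:Dave, bag:Dave
Event 4 (give bag: Dave -> Kevin). State: coin:Dave, bag:Kevin
Event 5 (swap coin<->bag: now coin:Kevin, bag:Dave). State: coin:Kevin, bag:Dave
Event 6 (swap coin<->bag: now coin:Dave, bag:Kevin). State: coin:Dave, bag:Kevin
Event 7 (swap coin<->bag: now coin:Kevin, bag:Dave). State: coin:Kevin, bag:Dave
Event 8 (give coin: Kevin -> Dave). State: coin:Dave, bag:Dave
Event 9 (give bag: Dave -> Heidi). State: coin:Dave, bag:Heidi
Event 10 (give bag: Heidi -> Kevin). State: coin:Dave, bag:Kevin
Event 11 (swap coin<->bag: now coin:Kevin, bag:Dave). State: coin:Kevin, bag:Dave

Final state: coin:Kevin, bag:Dave
Yara holds: (nothing).

Answer: nothing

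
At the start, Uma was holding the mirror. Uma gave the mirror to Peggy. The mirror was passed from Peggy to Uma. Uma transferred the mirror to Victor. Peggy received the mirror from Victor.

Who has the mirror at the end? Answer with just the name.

Answer: Peggy

Derivation:
Tracking the mirror through each event:
Start: Uma has the mirror.
After event 1: Peggy has the mirror.
After event 2: Uma has the mirror.
After event 3: Victor has the mirror.
After event 4: Peggy has the mirror.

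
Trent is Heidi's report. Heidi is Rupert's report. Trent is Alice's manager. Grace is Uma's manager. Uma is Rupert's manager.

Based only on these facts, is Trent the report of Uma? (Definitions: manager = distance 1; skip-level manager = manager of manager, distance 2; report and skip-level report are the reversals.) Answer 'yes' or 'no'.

Answer: no

Derivation:
Reconstructing the manager chain from the given facts:
  Grace -> Uma -> Rupert -> Heidi -> Trent -> Alice
(each arrow means 'manager of the next')
Positions in the chain (0 = top):
  position of Grace: 0
  position of Uma: 1
  position of Rupert: 2
  position of Heidi: 3
  position of Trent: 4
  position of Alice: 5

Trent is at position 4, Uma is at position 1; signed distance (j - i) = -3.
'report' requires j - i = -1. Actual distance is -3, so the relation does NOT hold.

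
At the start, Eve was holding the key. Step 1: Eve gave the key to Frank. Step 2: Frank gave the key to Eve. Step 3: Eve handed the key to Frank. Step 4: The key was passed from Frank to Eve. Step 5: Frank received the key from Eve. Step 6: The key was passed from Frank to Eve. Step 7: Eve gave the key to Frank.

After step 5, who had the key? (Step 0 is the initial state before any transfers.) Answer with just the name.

Tracking the key holder through step 5:
After step 0 (start): Eve
After step 1: Frank
After step 2: Eve
After step 3: Frank
After step 4: Eve
After step 5: Frank

At step 5, the holder is Frank.

Answer: Frank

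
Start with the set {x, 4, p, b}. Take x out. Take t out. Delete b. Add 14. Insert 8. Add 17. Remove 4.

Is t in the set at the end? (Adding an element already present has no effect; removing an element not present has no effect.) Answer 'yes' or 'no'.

Tracking the set through each operation:
Start: {4, b, p, x}
Event 1 (remove x): removed. Set: {4, b, p}
Event 2 (remove t): not present, no change. Set: {4, b, p}
Event 3 (remove b): removed. Set: {4, p}
Event 4 (add 14): added. Set: {14, 4, p}
Event 5 (add 8): added. Set: {14, 4, 8, p}
Event 6 (add 17): added. Set: {14, 17, 4, 8, p}
Event 7 (remove 4): removed. Set: {14, 17, 8, p}

Final set: {14, 17, 8, p} (size 4)
t is NOT in the final set.

Answer: no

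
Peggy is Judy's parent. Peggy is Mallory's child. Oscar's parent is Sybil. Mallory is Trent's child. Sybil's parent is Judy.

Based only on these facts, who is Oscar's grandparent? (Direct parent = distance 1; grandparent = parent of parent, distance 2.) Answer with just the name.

Reconstructing the parent chain from the given facts:
  Trent -> Mallory -> Peggy -> Judy -> Sybil -> Oscar
(each arrow means 'parent of the next')
Positions in the chain (0 = top):
  position of Trent: 0
  position of Mallory: 1
  position of Peggy: 2
  position of Judy: 3
  position of Sybil: 4
  position of Oscar: 5

Oscar is at position 5; the grandparent is 2 steps up the chain, i.e. position 3: Judy.

Answer: Judy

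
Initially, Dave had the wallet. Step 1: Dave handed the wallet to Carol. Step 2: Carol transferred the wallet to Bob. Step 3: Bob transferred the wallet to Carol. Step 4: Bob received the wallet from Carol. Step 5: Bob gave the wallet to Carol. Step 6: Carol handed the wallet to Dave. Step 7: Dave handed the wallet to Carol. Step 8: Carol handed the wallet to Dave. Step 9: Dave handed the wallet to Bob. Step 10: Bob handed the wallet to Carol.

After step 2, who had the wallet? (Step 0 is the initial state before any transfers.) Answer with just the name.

Tracking the wallet holder through step 2:
After step 0 (start): Dave
After step 1: Carol
After step 2: Bob

At step 2, the holder is Bob.

Answer: Bob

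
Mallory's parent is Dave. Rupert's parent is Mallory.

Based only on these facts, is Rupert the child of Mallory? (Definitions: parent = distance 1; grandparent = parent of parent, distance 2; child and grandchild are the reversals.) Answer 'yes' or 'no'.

Reconstructing the parent chain from the given facts:
  Dave -> Mallory -> Rupert
(each arrow means 'parent of the next')
Positions in the chain (0 = top):
  position of Dave: 0
  position of Mallory: 1
  position of Rupert: 2

Rupert is at position 2, Mallory is at position 1; signed distance (j - i) = -1.
'child' requires j - i = -1. Actual distance is -1, so the relation HOLDS.

Answer: yes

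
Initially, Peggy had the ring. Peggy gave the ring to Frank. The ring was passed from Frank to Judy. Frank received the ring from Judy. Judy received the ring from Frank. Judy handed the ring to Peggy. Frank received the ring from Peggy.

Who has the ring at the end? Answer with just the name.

Answer: Frank

Derivation:
Tracking the ring through each event:
Start: Peggy has the ring.
After event 1: Frank has the ring.
After event 2: Judy has the ring.
After event 3: Frank has the ring.
After event 4: Judy has the ring.
After event 5: Peggy has the ring.
After event 6: Frank has the ring.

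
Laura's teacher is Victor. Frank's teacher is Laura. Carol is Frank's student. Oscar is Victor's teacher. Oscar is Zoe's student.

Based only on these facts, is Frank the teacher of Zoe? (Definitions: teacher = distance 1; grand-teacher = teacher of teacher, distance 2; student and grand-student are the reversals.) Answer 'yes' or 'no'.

Reconstructing the teacher chain from the given facts:
  Zoe -> Oscar -> Victor -> Laura -> Frank -> Carol
(each arrow means 'teacher of the next')
Positions in the chain (0 = top):
  position of Zoe: 0
  position of Oscar: 1
  position of Victor: 2
  position of Laura: 3
  position of Frank: 4
  position of Carol: 5

Frank is at position 4, Zoe is at position 0; signed distance (j - i) = -4.
'teacher' requires j - i = 1. Actual distance is -4, so the relation does NOT hold.

Answer: no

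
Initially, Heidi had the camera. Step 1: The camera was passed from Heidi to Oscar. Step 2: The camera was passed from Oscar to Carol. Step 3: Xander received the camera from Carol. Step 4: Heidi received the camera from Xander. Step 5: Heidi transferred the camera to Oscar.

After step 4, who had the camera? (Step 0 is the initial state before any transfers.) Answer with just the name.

Tracking the camera holder through step 4:
After step 0 (start): Heidi
After step 1: Oscar
After step 2: Carol
After step 3: Xander
After step 4: Heidi

At step 4, the holder is Heidi.

Answer: Heidi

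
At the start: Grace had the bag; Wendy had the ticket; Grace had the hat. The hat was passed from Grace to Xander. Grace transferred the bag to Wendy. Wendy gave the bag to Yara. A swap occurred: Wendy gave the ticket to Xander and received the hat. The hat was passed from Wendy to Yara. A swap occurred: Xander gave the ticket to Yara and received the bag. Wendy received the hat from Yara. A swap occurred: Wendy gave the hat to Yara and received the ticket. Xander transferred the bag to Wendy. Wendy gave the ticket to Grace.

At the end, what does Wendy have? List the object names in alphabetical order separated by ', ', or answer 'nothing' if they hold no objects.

Tracking all object holders:
Start: bag:Grace, ticket:Wendy, hat:Grace
Event 1 (give hat: Grace -> Xander). State: bag:Grace, ticket:Wendy, hat:Xander
Event 2 (give bag: Grace -> Wendy). State: bag:Wendy, ticket:Wendy, hat:Xander
Event 3 (give bag: Wendy -> Yara). State: bag:Yara, ticket:Wendy, hat:Xander
Event 4 (swap ticket<->hat: now ticket:Xander, hat:Wendy). State: bag:Yara, ticket:Xander, hat:Wendy
Event 5 (give hat: Wendy -> Yara). State: bag:Yara, ticket:Xander, hat:Yara
Event 6 (swap ticket<->bag: now ticket:Yara, bag:Xander). State: bag:Xander, ticket:Yara, hat:Yara
Event 7 (give hat: Yara -> Wendy). State: bag:Xander, ticket:Yara, hat:Wendy
Event 8 (swap hat<->ticket: now hat:Yara, ticket:Wendy). State: bag:Xander, ticket:Wendy, hat:Yara
Event 9 (give bag: Xander -> Wendy). State: bag:Wendy, ticket:Wendy, hat:Yara
Event 10 (give ticket: Wendy -> Grace). State: bag:Wendy, ticket:Grace, hat:Yara

Final state: bag:Wendy, ticket:Grace, hat:Yara
Wendy holds: bag.

Answer: bag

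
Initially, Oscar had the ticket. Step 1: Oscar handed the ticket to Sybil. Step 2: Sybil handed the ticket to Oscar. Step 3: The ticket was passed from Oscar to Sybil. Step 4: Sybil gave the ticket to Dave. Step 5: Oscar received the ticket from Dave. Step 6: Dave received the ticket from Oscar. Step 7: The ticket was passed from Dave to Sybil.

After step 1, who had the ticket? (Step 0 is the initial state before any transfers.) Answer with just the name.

Answer: Sybil

Derivation:
Tracking the ticket holder through step 1:
After step 0 (start): Oscar
After step 1: Sybil

At step 1, the holder is Sybil.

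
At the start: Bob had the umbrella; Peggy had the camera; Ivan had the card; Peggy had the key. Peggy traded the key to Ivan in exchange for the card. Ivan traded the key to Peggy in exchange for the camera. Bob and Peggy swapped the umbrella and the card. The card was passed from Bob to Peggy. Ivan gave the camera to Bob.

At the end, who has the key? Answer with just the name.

Tracking all object holders:
Start: umbrella:Bob, camera:Peggy, card:Ivan, key:Peggy
Event 1 (swap key<->card: now key:Ivan, card:Peggy). State: umbrella:Bob, camera:Peggy, card:Peggy, key:Ivan
Event 2 (swap key<->camera: now key:Peggy, camera:Ivan). State: umbrella:Bob, camera:Ivan, card:Peggy, key:Peggy
Event 3 (swap umbrella<->card: now umbrella:Peggy, card:Bob). State: umbrella:Peggy, camera:Ivan, card:Bob, key:Peggy
Event 4 (give card: Bob -> Peggy). State: umbrella:Peggy, camera:Ivan, card:Peggy, key:Peggy
Event 5 (give camera: Ivan -> Bob). State: umbrella:Peggy, camera:Bob, card:Peggy, key:Peggy

Final state: umbrella:Peggy, camera:Bob, card:Peggy, key:Peggy
The key is held by Peggy.

Answer: Peggy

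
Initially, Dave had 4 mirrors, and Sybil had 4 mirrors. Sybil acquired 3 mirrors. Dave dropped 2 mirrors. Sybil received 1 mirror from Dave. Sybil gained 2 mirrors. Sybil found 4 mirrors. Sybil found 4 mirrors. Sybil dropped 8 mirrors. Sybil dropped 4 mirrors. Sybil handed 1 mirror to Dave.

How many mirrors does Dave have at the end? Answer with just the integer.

Tracking counts step by step:
Start: Dave=4, Sybil=4
Event 1 (Sybil +3): Sybil: 4 -> 7. State: Dave=4, Sybil=7
Event 2 (Dave -2): Dave: 4 -> 2. State: Dave=2, Sybil=7
Event 3 (Dave -> Sybil, 1): Dave: 2 -> 1, Sybil: 7 -> 8. State: Dave=1, Sybil=8
Event 4 (Sybil +2): Sybil: 8 -> 10. State: Dave=1, Sybil=10
Event 5 (Sybil +4): Sybil: 10 -> 14. State: Dave=1, Sybil=14
Event 6 (Sybil +4): Sybil: 14 -> 18. State: Dave=1, Sybil=18
Event 7 (Sybil -8): Sybil: 18 -> 10. State: Dave=1, Sybil=10
Event 8 (Sybil -4): Sybil: 10 -> 6. State: Dave=1, Sybil=6
Event 9 (Sybil -> Dave, 1): Sybil: 6 -> 5, Dave: 1 -> 2. State: Dave=2, Sybil=5

Dave's final count: 2

Answer: 2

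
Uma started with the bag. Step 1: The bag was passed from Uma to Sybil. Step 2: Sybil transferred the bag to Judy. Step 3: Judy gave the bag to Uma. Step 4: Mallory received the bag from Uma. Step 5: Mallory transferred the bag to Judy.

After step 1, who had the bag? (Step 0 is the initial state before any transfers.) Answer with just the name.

Answer: Sybil

Derivation:
Tracking the bag holder through step 1:
After step 0 (start): Uma
After step 1: Sybil

At step 1, the holder is Sybil.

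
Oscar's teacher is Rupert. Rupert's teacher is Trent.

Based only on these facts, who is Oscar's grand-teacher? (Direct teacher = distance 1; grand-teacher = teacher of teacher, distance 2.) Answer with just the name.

Reconstructing the teacher chain from the given facts:
  Trent -> Rupert -> Oscar
(each arrow means 'teacher of the next')
Positions in the chain (0 = top):
  position of Trent: 0
  position of Rupert: 1
  position of Oscar: 2

Oscar is at position 2; the grand-teacher is 2 steps up the chain, i.e. position 0: Trent.

Answer: Trent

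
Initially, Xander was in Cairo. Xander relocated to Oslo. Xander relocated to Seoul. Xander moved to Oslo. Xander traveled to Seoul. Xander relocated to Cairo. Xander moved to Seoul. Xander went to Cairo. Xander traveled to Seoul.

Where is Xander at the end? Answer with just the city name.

Tracking Xander's location:
Start: Xander is in Cairo.
After move 1: Cairo -> Oslo. Xander is in Oslo.
After move 2: Oslo -> Seoul. Xander is in Seoul.
After move 3: Seoul -> Oslo. Xander is in Oslo.
After move 4: Oslo -> Seoul. Xander is in Seoul.
After move 5: Seoul -> Cairo. Xander is in Cairo.
After move 6: Cairo -> Seoul. Xander is in Seoul.
After move 7: Seoul -> Cairo. Xander is in Cairo.
After move 8: Cairo -> Seoul. Xander is in Seoul.

Answer: Seoul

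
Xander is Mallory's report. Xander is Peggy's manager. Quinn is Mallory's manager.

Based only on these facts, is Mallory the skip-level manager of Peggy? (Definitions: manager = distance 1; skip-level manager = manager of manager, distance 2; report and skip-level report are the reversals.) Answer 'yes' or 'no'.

Answer: yes

Derivation:
Reconstructing the manager chain from the given facts:
  Quinn -> Mallory -> Xander -> Peggy
(each arrow means 'manager of the next')
Positions in the chain (0 = top):
  position of Quinn: 0
  position of Mallory: 1
  position of Xander: 2
  position of Peggy: 3

Mallory is at position 1, Peggy is at position 3; signed distance (j - i) = 2.
'skip-level manager' requires j - i = 2. Actual distance is 2, so the relation HOLDS.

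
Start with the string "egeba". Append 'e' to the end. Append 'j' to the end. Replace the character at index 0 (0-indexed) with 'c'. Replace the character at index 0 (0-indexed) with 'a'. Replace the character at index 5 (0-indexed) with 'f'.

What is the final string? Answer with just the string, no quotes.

Applying each edit step by step:
Start: "egeba"
Op 1 (append 'e'): "egeba" -> "egebae"
Op 2 (append 'j'): "egebae" -> "egebaej"
Op 3 (replace idx 0: 'e' -> 'c'): "egebaej" -> "cgebaej"
Op 4 (replace idx 0: 'c' -> 'a'): "cgebaej" -> "agebaej"
Op 5 (replace idx 5: 'e' -> 'f'): "agebaej" -> "agebafj"

Answer: agebafj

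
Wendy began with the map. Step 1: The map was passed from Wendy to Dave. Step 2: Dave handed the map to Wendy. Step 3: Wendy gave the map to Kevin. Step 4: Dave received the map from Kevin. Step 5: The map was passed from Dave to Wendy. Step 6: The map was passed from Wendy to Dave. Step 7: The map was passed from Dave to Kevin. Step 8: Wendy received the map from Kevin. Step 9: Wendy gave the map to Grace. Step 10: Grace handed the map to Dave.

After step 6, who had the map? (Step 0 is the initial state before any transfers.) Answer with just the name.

Tracking the map holder through step 6:
After step 0 (start): Wendy
After step 1: Dave
After step 2: Wendy
After step 3: Kevin
After step 4: Dave
After step 5: Wendy
After step 6: Dave

At step 6, the holder is Dave.

Answer: Dave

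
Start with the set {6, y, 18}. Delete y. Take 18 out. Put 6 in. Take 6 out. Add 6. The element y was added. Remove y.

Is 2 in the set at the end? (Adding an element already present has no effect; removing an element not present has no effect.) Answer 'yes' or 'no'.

Tracking the set through each operation:
Start: {18, 6, y}
Event 1 (remove y): removed. Set: {18, 6}
Event 2 (remove 18): removed. Set: {6}
Event 3 (add 6): already present, no change. Set: {6}
Event 4 (remove 6): removed. Set: {}
Event 5 (add 6): added. Set: {6}
Event 6 (add y): added. Set: {6, y}
Event 7 (remove y): removed. Set: {6}

Final set: {6} (size 1)
2 is NOT in the final set.

Answer: no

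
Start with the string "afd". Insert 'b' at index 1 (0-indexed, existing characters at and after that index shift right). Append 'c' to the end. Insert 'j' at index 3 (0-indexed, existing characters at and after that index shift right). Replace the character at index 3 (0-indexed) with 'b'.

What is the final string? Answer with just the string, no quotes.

Answer: abfbdc

Derivation:
Applying each edit step by step:
Start: "afd"
Op 1 (insert 'b' at idx 1): "afd" -> "abfd"
Op 2 (append 'c'): "abfd" -> "abfdc"
Op 3 (insert 'j' at idx 3): "abfdc" -> "abfjdc"
Op 4 (replace idx 3: 'j' -> 'b'): "abfjdc" -> "abfbdc"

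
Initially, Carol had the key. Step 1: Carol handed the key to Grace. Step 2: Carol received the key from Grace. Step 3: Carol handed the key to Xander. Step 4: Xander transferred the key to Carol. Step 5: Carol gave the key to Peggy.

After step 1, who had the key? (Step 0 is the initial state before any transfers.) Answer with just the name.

Tracking the key holder through step 1:
After step 0 (start): Carol
After step 1: Grace

At step 1, the holder is Grace.

Answer: Grace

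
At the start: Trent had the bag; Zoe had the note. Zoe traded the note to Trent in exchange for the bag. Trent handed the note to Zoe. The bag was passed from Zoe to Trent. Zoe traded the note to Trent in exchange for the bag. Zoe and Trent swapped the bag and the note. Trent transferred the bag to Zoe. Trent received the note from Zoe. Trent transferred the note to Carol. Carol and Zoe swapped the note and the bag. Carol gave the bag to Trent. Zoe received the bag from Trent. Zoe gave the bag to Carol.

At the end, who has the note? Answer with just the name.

Tracking all object holders:
Start: bag:Trent, note:Zoe
Event 1 (swap note<->bag: now note:Trent, bag:Zoe). State: bag:Zoe, note:Trent
Event 2 (give note: Trent -> Zoe). State: bag:Zoe, note:Zoe
Event 3 (give bag: Zoe -> Trent). State: bag:Trent, note:Zoe
Event 4 (swap note<->bag: now note:Trent, bag:Zoe). State: bag:Zoe, note:Trent
Event 5 (swap bag<->note: now bag:Trent, note:Zoe). State: bag:Trent, note:Zoe
Event 6 (give bag: Trent -> Zoe). State: bag:Zoe, note:Zoe
Event 7 (give note: Zoe -> Trent). State: bag:Zoe, note:Trent
Event 8 (give note: Trent -> Carol). State: bag:Zoe, note:Carol
Event 9 (swap note<->bag: now note:Zoe, bag:Carol). State: bag:Carol, note:Zoe
Event 10 (give bag: Carol -> Trent). State: bag:Trent, note:Zoe
Event 11 (give bag: Trent -> Zoe). State: bag:Zoe, note:Zoe
Event 12 (give bag: Zoe -> Carol). State: bag:Carol, note:Zoe

Final state: bag:Carol, note:Zoe
The note is held by Zoe.

Answer: Zoe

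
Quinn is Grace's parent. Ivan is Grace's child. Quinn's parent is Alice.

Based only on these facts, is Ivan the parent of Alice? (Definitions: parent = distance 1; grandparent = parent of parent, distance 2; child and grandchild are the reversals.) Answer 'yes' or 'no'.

Reconstructing the parent chain from the given facts:
  Alice -> Quinn -> Grace -> Ivan
(each arrow means 'parent of the next')
Positions in the chain (0 = top):
  position of Alice: 0
  position of Quinn: 1
  position of Grace: 2
  position of Ivan: 3

Ivan is at position 3, Alice is at position 0; signed distance (j - i) = -3.
'parent' requires j - i = 1. Actual distance is -3, so the relation does NOT hold.

Answer: no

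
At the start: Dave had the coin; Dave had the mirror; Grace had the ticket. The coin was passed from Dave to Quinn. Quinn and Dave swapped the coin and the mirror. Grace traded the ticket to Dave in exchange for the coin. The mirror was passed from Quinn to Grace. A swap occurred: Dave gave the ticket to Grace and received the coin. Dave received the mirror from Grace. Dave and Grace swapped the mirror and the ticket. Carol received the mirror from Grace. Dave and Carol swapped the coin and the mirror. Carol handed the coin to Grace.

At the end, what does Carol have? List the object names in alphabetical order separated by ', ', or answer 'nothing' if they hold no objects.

Tracking all object holders:
Start: coin:Dave, mirror:Dave, ticket:Grace
Event 1 (give coin: Dave -> Quinn). State: coin:Quinn, mirror:Dave, ticket:Grace
Event 2 (swap coin<->mirror: now coin:Dave, mirror:Quinn). State: coin:Dave, mirror:Quinn, ticket:Grace
Event 3 (swap ticket<->coin: now ticket:Dave, coin:Grace). State: coin:Grace, mirror:Quinn, ticket:Dave
Event 4 (give mirror: Quinn -> Grace). State: coin:Grace, mirror:Grace, ticket:Dave
Event 5 (swap ticket<->coin: now ticket:Grace, coin:Dave). State: coin:Dave, mirror:Grace, ticket:Grace
Event 6 (give mirror: Grace -> Dave). State: coin:Dave, mirror:Dave, ticket:Grace
Event 7 (swap mirror<->ticket: now mirror:Grace, ticket:Dave). State: coin:Dave, mirror:Grace, ticket:Dave
Event 8 (give mirror: Grace -> Carol). State: coin:Dave, mirror:Carol, ticket:Dave
Event 9 (swap coin<->mirror: now coin:Carol, mirror:Dave). State: coin:Carol, mirror:Dave, ticket:Dave
Event 10 (give coin: Carol -> Grace). State: coin:Grace, mirror:Dave, ticket:Dave

Final state: coin:Grace, mirror:Dave, ticket:Dave
Carol holds: (nothing).

Answer: nothing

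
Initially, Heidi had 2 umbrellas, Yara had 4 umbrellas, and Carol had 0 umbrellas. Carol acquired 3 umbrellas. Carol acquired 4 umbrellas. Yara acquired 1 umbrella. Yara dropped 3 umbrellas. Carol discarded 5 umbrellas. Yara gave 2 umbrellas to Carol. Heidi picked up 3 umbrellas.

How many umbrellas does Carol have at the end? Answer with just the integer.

Answer: 4

Derivation:
Tracking counts step by step:
Start: Heidi=2, Yara=4, Carol=0
Event 1 (Carol +3): Carol: 0 -> 3. State: Heidi=2, Yara=4, Carol=3
Event 2 (Carol +4): Carol: 3 -> 7. State: Heidi=2, Yara=4, Carol=7
Event 3 (Yara +1): Yara: 4 -> 5. State: Heidi=2, Yara=5, Carol=7
Event 4 (Yara -3): Yara: 5 -> 2. State: Heidi=2, Yara=2, Carol=7
Event 5 (Carol -5): Carol: 7 -> 2. State: Heidi=2, Yara=2, Carol=2
Event 6 (Yara -> Carol, 2): Yara: 2 -> 0, Carol: 2 -> 4. State: Heidi=2, Yara=0, Carol=4
Event 7 (Heidi +3): Heidi: 2 -> 5. State: Heidi=5, Yara=0, Carol=4

Carol's final count: 4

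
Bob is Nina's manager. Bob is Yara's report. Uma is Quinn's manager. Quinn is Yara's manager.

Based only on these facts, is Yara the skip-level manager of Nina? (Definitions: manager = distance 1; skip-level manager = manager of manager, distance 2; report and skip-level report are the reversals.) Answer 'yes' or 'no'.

Reconstructing the manager chain from the given facts:
  Uma -> Quinn -> Yara -> Bob -> Nina
(each arrow means 'manager of the next')
Positions in the chain (0 = top):
  position of Uma: 0
  position of Quinn: 1
  position of Yara: 2
  position of Bob: 3
  position of Nina: 4

Yara is at position 2, Nina is at position 4; signed distance (j - i) = 2.
'skip-level manager' requires j - i = 2. Actual distance is 2, so the relation HOLDS.

Answer: yes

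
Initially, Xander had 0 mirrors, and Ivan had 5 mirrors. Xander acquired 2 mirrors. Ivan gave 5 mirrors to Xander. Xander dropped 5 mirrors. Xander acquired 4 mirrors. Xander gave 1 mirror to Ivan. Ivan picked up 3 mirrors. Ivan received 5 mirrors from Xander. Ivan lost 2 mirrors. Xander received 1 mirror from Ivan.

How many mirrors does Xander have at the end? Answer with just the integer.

Answer: 1

Derivation:
Tracking counts step by step:
Start: Xander=0, Ivan=5
Event 1 (Xander +2): Xander: 0 -> 2. State: Xander=2, Ivan=5
Event 2 (Ivan -> Xander, 5): Ivan: 5 -> 0, Xander: 2 -> 7. State: Xander=7, Ivan=0
Event 3 (Xander -5): Xander: 7 -> 2. State: Xander=2, Ivan=0
Event 4 (Xander +4): Xander: 2 -> 6. State: Xander=6, Ivan=0
Event 5 (Xander -> Ivan, 1): Xander: 6 -> 5, Ivan: 0 -> 1. State: Xander=5, Ivan=1
Event 6 (Ivan +3): Ivan: 1 -> 4. State: Xander=5, Ivan=4
Event 7 (Xander -> Ivan, 5): Xander: 5 -> 0, Ivan: 4 -> 9. State: Xander=0, Ivan=9
Event 8 (Ivan -2): Ivan: 9 -> 7. State: Xander=0, Ivan=7
Event 9 (Ivan -> Xander, 1): Ivan: 7 -> 6, Xander: 0 -> 1. State: Xander=1, Ivan=6

Xander's final count: 1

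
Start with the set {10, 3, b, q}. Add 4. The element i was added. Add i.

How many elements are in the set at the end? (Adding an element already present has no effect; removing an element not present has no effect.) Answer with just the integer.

Tracking the set through each operation:
Start: {10, 3, b, q}
Event 1 (add 4): added. Set: {10, 3, 4, b, q}
Event 2 (add i): added. Set: {10, 3, 4, b, i, q}
Event 3 (add i): already present, no change. Set: {10, 3, 4, b, i, q}

Final set: {10, 3, 4, b, i, q} (size 6)

Answer: 6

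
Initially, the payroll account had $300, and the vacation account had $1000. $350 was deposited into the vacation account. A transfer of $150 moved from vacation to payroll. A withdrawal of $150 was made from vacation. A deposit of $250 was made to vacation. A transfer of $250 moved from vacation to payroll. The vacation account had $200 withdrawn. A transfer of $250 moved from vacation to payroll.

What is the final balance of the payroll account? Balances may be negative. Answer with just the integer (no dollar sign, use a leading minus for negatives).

Answer: 950

Derivation:
Tracking account balances step by step:
Start: payroll=300, vacation=1000
Event 1 (deposit 350 to vacation): vacation: 1000 + 350 = 1350. Balances: payroll=300, vacation=1350
Event 2 (transfer 150 vacation -> payroll): vacation: 1350 - 150 = 1200, payroll: 300 + 150 = 450. Balances: payroll=450, vacation=1200
Event 3 (withdraw 150 from vacation): vacation: 1200 - 150 = 1050. Balances: payroll=450, vacation=1050
Event 4 (deposit 250 to vacation): vacation: 1050 + 250 = 1300. Balances: payroll=450, vacation=1300
Event 5 (transfer 250 vacation -> payroll): vacation: 1300 - 250 = 1050, payroll: 450 + 250 = 700. Balances: payroll=700, vacation=1050
Event 6 (withdraw 200 from vacation): vacation: 1050 - 200 = 850. Balances: payroll=700, vacation=850
Event 7 (transfer 250 vacation -> payroll): vacation: 850 - 250 = 600, payroll: 700 + 250 = 950. Balances: payroll=950, vacation=600

Final balance of payroll: 950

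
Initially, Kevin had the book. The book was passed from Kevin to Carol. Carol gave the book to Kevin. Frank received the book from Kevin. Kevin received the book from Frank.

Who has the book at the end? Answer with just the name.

Tracking the book through each event:
Start: Kevin has the book.
After event 1: Carol has the book.
After event 2: Kevin has the book.
After event 3: Frank has the book.
After event 4: Kevin has the book.

Answer: Kevin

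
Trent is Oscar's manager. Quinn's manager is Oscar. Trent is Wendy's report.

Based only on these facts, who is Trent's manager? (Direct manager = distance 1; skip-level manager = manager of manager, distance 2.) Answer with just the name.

Reconstructing the manager chain from the given facts:
  Wendy -> Trent -> Oscar -> Quinn
(each arrow means 'manager of the next')
Positions in the chain (0 = top):
  position of Wendy: 0
  position of Trent: 1
  position of Oscar: 2
  position of Quinn: 3

Trent is at position 1; the manager is 1 step up the chain, i.e. position 0: Wendy.

Answer: Wendy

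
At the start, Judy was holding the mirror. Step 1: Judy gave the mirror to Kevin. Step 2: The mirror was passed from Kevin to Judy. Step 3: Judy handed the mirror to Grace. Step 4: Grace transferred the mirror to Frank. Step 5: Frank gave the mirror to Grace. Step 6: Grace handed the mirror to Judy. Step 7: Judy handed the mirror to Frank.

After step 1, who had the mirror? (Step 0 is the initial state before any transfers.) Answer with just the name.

Tracking the mirror holder through step 1:
After step 0 (start): Judy
After step 1: Kevin

At step 1, the holder is Kevin.

Answer: Kevin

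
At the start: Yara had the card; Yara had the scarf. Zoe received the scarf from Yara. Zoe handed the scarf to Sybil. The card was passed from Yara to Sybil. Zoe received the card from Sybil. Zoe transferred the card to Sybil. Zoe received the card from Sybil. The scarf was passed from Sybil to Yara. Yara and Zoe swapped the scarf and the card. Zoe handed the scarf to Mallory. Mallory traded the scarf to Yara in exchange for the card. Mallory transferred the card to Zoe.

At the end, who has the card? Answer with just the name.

Answer: Zoe

Derivation:
Tracking all object holders:
Start: card:Yara, scarf:Yara
Event 1 (give scarf: Yara -> Zoe). State: card:Yara, scarf:Zoe
Event 2 (give scarf: Zoe -> Sybil). State: card:Yara, scarf:Sybil
Event 3 (give card: Yara -> Sybil). State: card:Sybil, scarf:Sybil
Event 4 (give card: Sybil -> Zoe). State: card:Zoe, scarf:Sybil
Event 5 (give card: Zoe -> Sybil). State: card:Sybil, scarf:Sybil
Event 6 (give card: Sybil -> Zoe). State: card:Zoe, scarf:Sybil
Event 7 (give scarf: Sybil -> Yara). State: card:Zoe, scarf:Yara
Event 8 (swap scarf<->card: now scarf:Zoe, card:Yara). State: card:Yara, scarf:Zoe
Event 9 (give scarf: Zoe -> Mallory). State: card:Yara, scarf:Mallory
Event 10 (swap scarf<->card: now scarf:Yara, card:Mallory). State: card:Mallory, scarf:Yara
Event 11 (give card: Mallory -> Zoe). State: card:Zoe, scarf:Yara

Final state: card:Zoe, scarf:Yara
The card is held by Zoe.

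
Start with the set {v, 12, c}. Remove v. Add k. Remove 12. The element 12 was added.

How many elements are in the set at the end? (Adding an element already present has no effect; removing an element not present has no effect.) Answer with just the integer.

Answer: 3

Derivation:
Tracking the set through each operation:
Start: {12, c, v}
Event 1 (remove v): removed. Set: {12, c}
Event 2 (add k): added. Set: {12, c, k}
Event 3 (remove 12): removed. Set: {c, k}
Event 4 (add 12): added. Set: {12, c, k}

Final set: {12, c, k} (size 3)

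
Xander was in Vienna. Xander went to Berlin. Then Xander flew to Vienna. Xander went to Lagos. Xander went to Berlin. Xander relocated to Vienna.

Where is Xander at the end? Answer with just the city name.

Answer: Vienna

Derivation:
Tracking Xander's location:
Start: Xander is in Vienna.
After move 1: Vienna -> Berlin. Xander is in Berlin.
After move 2: Berlin -> Vienna. Xander is in Vienna.
After move 3: Vienna -> Lagos. Xander is in Lagos.
After move 4: Lagos -> Berlin. Xander is in Berlin.
After move 5: Berlin -> Vienna. Xander is in Vienna.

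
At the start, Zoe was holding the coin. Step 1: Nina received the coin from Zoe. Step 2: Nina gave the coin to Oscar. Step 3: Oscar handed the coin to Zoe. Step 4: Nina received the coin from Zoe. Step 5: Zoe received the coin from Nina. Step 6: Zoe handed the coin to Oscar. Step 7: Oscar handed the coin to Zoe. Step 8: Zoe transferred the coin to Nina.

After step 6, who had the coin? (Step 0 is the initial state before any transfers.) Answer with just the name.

Tracking the coin holder through step 6:
After step 0 (start): Zoe
After step 1: Nina
After step 2: Oscar
After step 3: Zoe
After step 4: Nina
After step 5: Zoe
After step 6: Oscar

At step 6, the holder is Oscar.

Answer: Oscar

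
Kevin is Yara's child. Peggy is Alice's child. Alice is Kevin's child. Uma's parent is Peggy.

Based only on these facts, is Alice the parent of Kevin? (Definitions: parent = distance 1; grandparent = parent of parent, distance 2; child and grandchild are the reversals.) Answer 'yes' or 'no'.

Answer: no

Derivation:
Reconstructing the parent chain from the given facts:
  Yara -> Kevin -> Alice -> Peggy -> Uma
(each arrow means 'parent of the next')
Positions in the chain (0 = top):
  position of Yara: 0
  position of Kevin: 1
  position of Alice: 2
  position of Peggy: 3
  position of Uma: 4

Alice is at position 2, Kevin is at position 1; signed distance (j - i) = -1.
'parent' requires j - i = 1. Actual distance is -1, so the relation does NOT hold.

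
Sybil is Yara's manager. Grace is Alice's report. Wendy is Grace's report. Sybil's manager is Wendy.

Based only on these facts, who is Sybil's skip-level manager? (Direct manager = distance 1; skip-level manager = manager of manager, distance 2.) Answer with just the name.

Answer: Grace

Derivation:
Reconstructing the manager chain from the given facts:
  Alice -> Grace -> Wendy -> Sybil -> Yara
(each arrow means 'manager of the next')
Positions in the chain (0 = top):
  position of Alice: 0
  position of Grace: 1
  position of Wendy: 2
  position of Sybil: 3
  position of Yara: 4

Sybil is at position 3; the skip-level manager is 2 steps up the chain, i.e. position 1: Grace.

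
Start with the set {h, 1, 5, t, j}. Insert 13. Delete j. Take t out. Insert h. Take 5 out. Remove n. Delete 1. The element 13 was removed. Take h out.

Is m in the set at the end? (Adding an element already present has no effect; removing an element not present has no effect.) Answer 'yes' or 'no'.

Tracking the set through each operation:
Start: {1, 5, h, j, t}
Event 1 (add 13): added. Set: {1, 13, 5, h, j, t}
Event 2 (remove j): removed. Set: {1, 13, 5, h, t}
Event 3 (remove t): removed. Set: {1, 13, 5, h}
Event 4 (add h): already present, no change. Set: {1, 13, 5, h}
Event 5 (remove 5): removed. Set: {1, 13, h}
Event 6 (remove n): not present, no change. Set: {1, 13, h}
Event 7 (remove 1): removed. Set: {13, h}
Event 8 (remove 13): removed. Set: {h}
Event 9 (remove h): removed. Set: {}

Final set: {} (size 0)
m is NOT in the final set.

Answer: no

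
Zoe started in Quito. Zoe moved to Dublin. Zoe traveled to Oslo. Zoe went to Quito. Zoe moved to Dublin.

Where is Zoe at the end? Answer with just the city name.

Tracking Zoe's location:
Start: Zoe is in Quito.
After move 1: Quito -> Dublin. Zoe is in Dublin.
After move 2: Dublin -> Oslo. Zoe is in Oslo.
After move 3: Oslo -> Quito. Zoe is in Quito.
After move 4: Quito -> Dublin. Zoe is in Dublin.

Answer: Dublin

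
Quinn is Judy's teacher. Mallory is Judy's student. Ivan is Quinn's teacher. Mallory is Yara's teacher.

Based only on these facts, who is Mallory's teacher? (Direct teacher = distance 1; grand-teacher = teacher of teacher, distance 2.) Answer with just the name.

Reconstructing the teacher chain from the given facts:
  Ivan -> Quinn -> Judy -> Mallory -> Yara
(each arrow means 'teacher of the next')
Positions in the chain (0 = top):
  position of Ivan: 0
  position of Quinn: 1
  position of Judy: 2
  position of Mallory: 3
  position of Yara: 4

Mallory is at position 3; the teacher is 1 step up the chain, i.e. position 2: Judy.

Answer: Judy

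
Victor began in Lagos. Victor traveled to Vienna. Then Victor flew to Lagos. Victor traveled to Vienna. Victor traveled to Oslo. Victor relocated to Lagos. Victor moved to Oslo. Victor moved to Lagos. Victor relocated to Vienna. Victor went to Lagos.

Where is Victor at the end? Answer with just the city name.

Answer: Lagos

Derivation:
Tracking Victor's location:
Start: Victor is in Lagos.
After move 1: Lagos -> Vienna. Victor is in Vienna.
After move 2: Vienna -> Lagos. Victor is in Lagos.
After move 3: Lagos -> Vienna. Victor is in Vienna.
After move 4: Vienna -> Oslo. Victor is in Oslo.
After move 5: Oslo -> Lagos. Victor is in Lagos.
After move 6: Lagos -> Oslo. Victor is in Oslo.
After move 7: Oslo -> Lagos. Victor is in Lagos.
After move 8: Lagos -> Vienna. Victor is in Vienna.
After move 9: Vienna -> Lagos. Victor is in Lagos.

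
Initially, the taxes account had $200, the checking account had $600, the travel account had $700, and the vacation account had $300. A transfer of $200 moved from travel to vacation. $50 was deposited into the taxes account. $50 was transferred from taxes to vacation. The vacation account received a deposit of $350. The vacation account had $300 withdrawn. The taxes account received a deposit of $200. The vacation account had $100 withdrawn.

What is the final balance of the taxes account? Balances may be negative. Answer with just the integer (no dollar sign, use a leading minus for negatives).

Answer: 400

Derivation:
Tracking account balances step by step:
Start: taxes=200, checking=600, travel=700, vacation=300
Event 1 (transfer 200 travel -> vacation): travel: 700 - 200 = 500, vacation: 300 + 200 = 500. Balances: taxes=200, checking=600, travel=500, vacation=500
Event 2 (deposit 50 to taxes): taxes: 200 + 50 = 250. Balances: taxes=250, checking=600, travel=500, vacation=500
Event 3 (transfer 50 taxes -> vacation): taxes: 250 - 50 = 200, vacation: 500 + 50 = 550. Balances: taxes=200, checking=600, travel=500, vacation=550
Event 4 (deposit 350 to vacation): vacation: 550 + 350 = 900. Balances: taxes=200, checking=600, travel=500, vacation=900
Event 5 (withdraw 300 from vacation): vacation: 900 - 300 = 600. Balances: taxes=200, checking=600, travel=500, vacation=600
Event 6 (deposit 200 to taxes): taxes: 200 + 200 = 400. Balances: taxes=400, checking=600, travel=500, vacation=600
Event 7 (withdraw 100 from vacation): vacation: 600 - 100 = 500. Balances: taxes=400, checking=600, travel=500, vacation=500

Final balance of taxes: 400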